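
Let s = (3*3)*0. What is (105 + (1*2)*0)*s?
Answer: 0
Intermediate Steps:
s = 0 (s = 9*0 = 0)
(105 + (1*2)*0)*s = (105 + (1*2)*0)*0 = (105 + 2*0)*0 = (105 + 0)*0 = 105*0 = 0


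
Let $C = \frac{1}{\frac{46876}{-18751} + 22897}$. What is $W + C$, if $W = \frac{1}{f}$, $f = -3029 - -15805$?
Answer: $\frac{668857547}{5484669994296} \approx 0.00012195$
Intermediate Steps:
$f = 12776$ ($f = -3029 + 15805 = 12776$)
$W = \frac{1}{12776} \approx 7.8272 \cdot 10^{-5}$
$C = \frac{18751}{429294771}$ ($C = \frac{1}{46876 \left(- \frac{1}{18751}\right) + 22897} = \frac{1}{- \frac{46876}{18751} + 22897} = \frac{1}{\frac{429294771}{18751}} = \frac{18751}{429294771} \approx 4.3679 \cdot 10^{-5}$)
$W + C = \frac{1}{12776} + \frac{18751}{429294771} = \frac{668857547}{5484669994296}$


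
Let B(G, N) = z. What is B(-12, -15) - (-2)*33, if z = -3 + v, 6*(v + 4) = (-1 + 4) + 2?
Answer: 359/6 ≈ 59.833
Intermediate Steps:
v = -19/6 (v = -4 + ((-1 + 4) + 2)/6 = -4 + (3 + 2)/6 = -4 + (1/6)*5 = -4 + 5/6 = -19/6 ≈ -3.1667)
z = -37/6 (z = -3 - 19/6 = -37/6 ≈ -6.1667)
B(G, N) = -37/6
B(-12, -15) - (-2)*33 = -37/6 - (-2)*33 = -37/6 - 1*(-66) = -37/6 + 66 = 359/6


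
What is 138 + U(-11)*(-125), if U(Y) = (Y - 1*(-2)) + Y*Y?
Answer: -13862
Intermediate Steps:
U(Y) = 2 + Y + Y² (U(Y) = (Y + 2) + Y² = (2 + Y) + Y² = 2 + Y + Y²)
138 + U(-11)*(-125) = 138 + (2 - 11 + (-11)²)*(-125) = 138 + (2 - 11 + 121)*(-125) = 138 + 112*(-125) = 138 - 14000 = -13862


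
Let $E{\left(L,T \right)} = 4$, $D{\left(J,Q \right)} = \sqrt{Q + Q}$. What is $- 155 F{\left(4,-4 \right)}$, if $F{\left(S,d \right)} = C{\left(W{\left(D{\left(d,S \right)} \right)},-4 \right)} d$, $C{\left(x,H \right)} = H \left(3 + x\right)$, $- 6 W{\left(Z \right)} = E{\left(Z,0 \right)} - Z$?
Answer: $- \frac{17360}{3} - \frac{2480 \sqrt{2}}{3} \approx -6955.8$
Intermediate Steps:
$D{\left(J,Q \right)} = \sqrt{2} \sqrt{Q}$ ($D{\left(J,Q \right)} = \sqrt{2 Q} = \sqrt{2} \sqrt{Q}$)
$W{\left(Z \right)} = - \frac{2}{3} + \frac{Z}{6}$ ($W{\left(Z \right)} = - \frac{4 - Z}{6} = - \frac{2}{3} + \frac{Z}{6}$)
$F{\left(S,d \right)} = d \left(- \frac{28}{3} - \frac{2 \sqrt{2} \sqrt{S}}{3}\right)$ ($F{\left(S,d \right)} = - 4 \left(3 + \left(- \frac{2}{3} + \frac{\sqrt{2} \sqrt{S}}{6}\right)\right) d = - 4 \left(\frac{7}{3} + \frac{\sqrt{2} \sqrt{S}}{6}\right) d = \left(- \frac{28}{3} - \frac{2 \sqrt{2} \sqrt{S}}{3}\right) d = d \left(- \frac{28}{3} - \frac{2 \sqrt{2} \sqrt{S}}{3}\right)$)
$- 155 F{\left(4,-4 \right)} = - 155 \left(\left(- \frac{2}{3}\right) \left(-4\right) \left(14 + \sqrt{2} \sqrt{4}\right)\right) = - 155 \left(\left(- \frac{2}{3}\right) \left(-4\right) \left(14 + \sqrt{2} \cdot 2\right)\right) = - 155 \left(\left(- \frac{2}{3}\right) \left(-4\right) \left(14 + 2 \sqrt{2}\right)\right) = - 155 \left(\frac{112}{3} + \frac{16 \sqrt{2}}{3}\right) = - \frac{17360}{3} - \frac{2480 \sqrt{2}}{3}$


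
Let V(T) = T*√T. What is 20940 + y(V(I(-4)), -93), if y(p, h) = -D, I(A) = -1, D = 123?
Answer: 20817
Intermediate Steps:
V(T) = T^(3/2)
y(p, h) = -123 (y(p, h) = -1*123 = -123)
20940 + y(V(I(-4)), -93) = 20940 - 123 = 20817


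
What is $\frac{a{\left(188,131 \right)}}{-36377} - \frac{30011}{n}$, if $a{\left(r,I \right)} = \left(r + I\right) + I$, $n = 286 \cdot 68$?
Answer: $- \frac{100041977}{64314536} \approx -1.5555$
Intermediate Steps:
$n = 19448$
$a{\left(r,I \right)} = r + 2 I$ ($a{\left(r,I \right)} = \left(I + r\right) + I = r + 2 I$)
$\frac{a{\left(188,131 \right)}}{-36377} - \frac{30011}{n} = \frac{188 + 2 \cdot 131}{-36377} - \frac{30011}{19448} = \left(188 + 262\right) \left(- \frac{1}{36377}\right) - \frac{30011}{19448} = 450 \left(- \frac{1}{36377}\right) - \frac{30011}{19448} = - \frac{450}{36377} - \frac{30011}{19448} = - \frac{100041977}{64314536}$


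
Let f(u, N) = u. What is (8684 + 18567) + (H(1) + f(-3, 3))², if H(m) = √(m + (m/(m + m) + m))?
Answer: 54525/2 - 3*√10 ≈ 27253.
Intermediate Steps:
H(m) = √(½ + 2*m) (H(m) = √(m + (m/((2*m)) + m)) = √(m + ((1/(2*m))*m + m)) = √(m + (½ + m)) = √(½ + 2*m))
(8684 + 18567) + (H(1) + f(-3, 3))² = (8684 + 18567) + (√(2 + 8*1)/2 - 3)² = 27251 + (√(2 + 8)/2 - 3)² = 27251 + (√10/2 - 3)² = 27251 + (-3 + √10/2)²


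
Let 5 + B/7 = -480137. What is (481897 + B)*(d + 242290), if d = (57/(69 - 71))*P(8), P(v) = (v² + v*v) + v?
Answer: -686417032158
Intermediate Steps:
B = -3360994 (B = -35 + 7*(-480137) = -35 - 3360959 = -3360994)
P(v) = v + 2*v² (P(v) = (v² + v²) + v = 2*v² + v = v + 2*v²)
d = -3876 (d = (57/(69 - 71))*(8*(1 + 2*8)) = (57/(-2))*(8*(1 + 16)) = (57*(-½))*(8*17) = -57/2*136 = -3876)
(481897 + B)*(d + 242290) = (481897 - 3360994)*(-3876 + 242290) = -2879097*238414 = -686417032158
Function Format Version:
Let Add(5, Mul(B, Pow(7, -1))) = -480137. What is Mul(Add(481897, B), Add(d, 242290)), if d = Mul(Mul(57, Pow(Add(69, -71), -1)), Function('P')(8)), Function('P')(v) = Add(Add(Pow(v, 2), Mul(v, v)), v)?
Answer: -686417032158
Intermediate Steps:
B = -3360994 (B = Add(-35, Mul(7, -480137)) = Add(-35, -3360959) = -3360994)
Function('P')(v) = Add(v, Mul(2, Pow(v, 2))) (Function('P')(v) = Add(Add(Pow(v, 2), Pow(v, 2)), v) = Add(Mul(2, Pow(v, 2)), v) = Add(v, Mul(2, Pow(v, 2))))
d = -3876 (d = Mul(Mul(57, Pow(Add(69, -71), -1)), Mul(8, Add(1, Mul(2, 8)))) = Mul(Mul(57, Pow(-2, -1)), Mul(8, Add(1, 16))) = Mul(Mul(57, Rational(-1, 2)), Mul(8, 17)) = Mul(Rational(-57, 2), 136) = -3876)
Mul(Add(481897, B), Add(d, 242290)) = Mul(Add(481897, -3360994), Add(-3876, 242290)) = Mul(-2879097, 238414) = -686417032158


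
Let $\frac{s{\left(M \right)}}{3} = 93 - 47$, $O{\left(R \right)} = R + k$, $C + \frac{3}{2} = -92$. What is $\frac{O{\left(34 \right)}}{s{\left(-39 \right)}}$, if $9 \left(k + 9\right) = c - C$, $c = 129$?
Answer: $\frac{895}{2484} \approx 0.36031$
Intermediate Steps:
$C = - \frac{187}{2}$ ($C = - \frac{3}{2} - 92 = - \frac{187}{2} \approx -93.5$)
$k = \frac{283}{18}$ ($k = -9 + \frac{129 - - \frac{187}{2}}{9} = -9 + \frac{129 + \frac{187}{2}}{9} = -9 + \frac{1}{9} \cdot \frac{445}{2} = -9 + \frac{445}{18} = \frac{283}{18} \approx 15.722$)
$O{\left(R \right)} = \frac{283}{18} + R$ ($O{\left(R \right)} = R + \frac{283}{18} = \frac{283}{18} + R$)
$s{\left(M \right)} = 138$ ($s{\left(M \right)} = 3 \left(93 - 47\right) = 3 \cdot 46 = 138$)
$\frac{O{\left(34 \right)}}{s{\left(-39 \right)}} = \frac{\frac{283}{18} + 34}{138} = \frac{895}{18} \cdot \frac{1}{138} = \frac{895}{2484}$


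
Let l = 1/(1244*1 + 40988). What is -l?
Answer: -1/42232 ≈ -2.3679e-5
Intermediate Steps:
l = 1/42232 (l = 1/(1244 + 40988) = 1/42232 ≈ 2.3679e-5)
-l = -1*1/42232 = -1/42232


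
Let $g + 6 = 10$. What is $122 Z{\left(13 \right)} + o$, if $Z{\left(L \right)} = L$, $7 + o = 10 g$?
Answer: $1619$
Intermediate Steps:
$g = 4$ ($g = -6 + 10 = 4$)
$o = 33$ ($o = -7 + 10 \cdot 4 = -7 + 40 = 33$)
$122 Z{\left(13 \right)} + o = 122 \cdot 13 + 33 = 1586 + 33 = 1619$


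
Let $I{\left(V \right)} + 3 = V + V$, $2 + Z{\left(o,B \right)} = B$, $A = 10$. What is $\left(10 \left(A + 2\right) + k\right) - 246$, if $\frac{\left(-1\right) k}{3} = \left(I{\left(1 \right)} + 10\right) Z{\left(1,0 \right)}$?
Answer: $-72$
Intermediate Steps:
$Z{\left(o,B \right)} = -2 + B$
$I{\left(V \right)} = -3 + 2 V$ ($I{\left(V \right)} = -3 + \left(V + V\right) = -3 + 2 V$)
$k = 54$ ($k = - 3 \left(\left(-3 + 2 \cdot 1\right) + 10\right) \left(-2 + 0\right) = - 3 \left(\left(-3 + 2\right) + 10\right) \left(-2\right) = - 3 \left(-1 + 10\right) \left(-2\right) = - 3 \cdot 9 \left(-2\right) = \left(-3\right) \left(-18\right) = 54$)
$\left(10 \left(A + 2\right) + k\right) - 246 = \left(10 \left(10 + 2\right) + 54\right) - 246 = \left(10 \cdot 12 + 54\right) - 246 = \left(120 + 54\right) - 246 = 174 - 246 = -72$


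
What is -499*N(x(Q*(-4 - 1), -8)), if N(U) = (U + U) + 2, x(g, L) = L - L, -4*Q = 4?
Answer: -998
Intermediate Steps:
Q = -1 (Q = -1/4*4 = -1)
x(g, L) = 0
N(U) = 2 + 2*U (N(U) = 2*U + 2 = 2 + 2*U)
-499*N(x(Q*(-4 - 1), -8)) = -499*(2 + 2*0) = -499*(2 + 0) = -499*2 = -998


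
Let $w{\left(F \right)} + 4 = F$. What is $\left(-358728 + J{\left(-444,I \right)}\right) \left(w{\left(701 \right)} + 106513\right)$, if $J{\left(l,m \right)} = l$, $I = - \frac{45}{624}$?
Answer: $-38506830120$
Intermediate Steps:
$I = - \frac{15}{208}$ ($I = \left(-45\right) \frac{1}{624} = - \frac{15}{208} \approx -0.072115$)
$w{\left(F \right)} = -4 + F$
$\left(-358728 + J{\left(-444,I \right)}\right) \left(w{\left(701 \right)} + 106513\right) = \left(-358728 - 444\right) \left(\left(-4 + 701\right) + 106513\right) = - 359172 \left(697 + 106513\right) = \left(-359172\right) 107210 = -38506830120$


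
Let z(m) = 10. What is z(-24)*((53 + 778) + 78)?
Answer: 9090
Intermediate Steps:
z(-24)*((53 + 778) + 78) = 10*((53 + 778) + 78) = 10*(831 + 78) = 10*909 = 9090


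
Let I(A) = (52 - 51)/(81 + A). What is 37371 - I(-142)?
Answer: 2279632/61 ≈ 37371.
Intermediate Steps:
I(A) = 1/(81 + A)
37371 - I(-142) = 37371 - 1/(81 - 142) = 37371 - 1/(-61) = 37371 - 1*(-1/61) = 37371 + 1/61 = 2279632/61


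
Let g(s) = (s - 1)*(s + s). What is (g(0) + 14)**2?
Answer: 196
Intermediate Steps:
g(s) = 2*s*(-1 + s) (g(s) = (-1 + s)*(2*s) = 2*s*(-1 + s))
(g(0) + 14)**2 = (2*0*(-1 + 0) + 14)**2 = (2*0*(-1) + 14)**2 = (0 + 14)**2 = 14**2 = 196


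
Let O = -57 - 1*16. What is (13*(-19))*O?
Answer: 18031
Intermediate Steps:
O = -73 (O = -57 - 16 = -73)
(13*(-19))*O = (13*(-19))*(-73) = -247*(-73) = 18031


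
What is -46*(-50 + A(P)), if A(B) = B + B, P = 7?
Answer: 1656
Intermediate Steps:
A(B) = 2*B
-46*(-50 + A(P)) = -46*(-50 + 2*7) = -46*(-50 + 14) = -46*(-36) = 1656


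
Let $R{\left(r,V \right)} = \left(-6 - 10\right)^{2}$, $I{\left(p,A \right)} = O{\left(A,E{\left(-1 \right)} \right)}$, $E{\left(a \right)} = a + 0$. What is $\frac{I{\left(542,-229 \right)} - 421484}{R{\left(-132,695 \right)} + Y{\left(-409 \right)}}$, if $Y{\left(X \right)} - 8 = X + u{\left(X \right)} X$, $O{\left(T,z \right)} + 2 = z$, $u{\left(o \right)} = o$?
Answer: $- \frac{421487}{167136} \approx -2.5218$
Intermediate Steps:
$E{\left(a \right)} = a$
$O{\left(T,z \right)} = -2 + z$
$I{\left(p,A \right)} = -3$ ($I{\left(p,A \right)} = -2 - 1 = -3$)
$Y{\left(X \right)} = 8 + X + X^{2}$ ($Y{\left(X \right)} = 8 + \left(X + X X\right) = 8 + \left(X + X^{2}\right) = 8 + X + X^{2}$)
$R{\left(r,V \right)} = 256$ ($R{\left(r,V \right)} = \left(-16\right)^{2} = 256$)
$\frac{I{\left(542,-229 \right)} - 421484}{R{\left(-132,695 \right)} + Y{\left(-409 \right)}} = \frac{-3 - 421484}{256 + \left(8 - 409 + \left(-409\right)^{2}\right)} = - \frac{421487}{256 + \left(8 - 409 + 167281\right)} = - \frac{421487}{256 + 166880} = - \frac{421487}{167136}$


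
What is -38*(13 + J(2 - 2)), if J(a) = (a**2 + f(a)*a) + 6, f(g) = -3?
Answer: -722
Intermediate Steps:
J(a) = 6 + a**2 - 3*a (J(a) = (a**2 - 3*a) + 6 = 6 + a**2 - 3*a)
-38*(13 + J(2 - 2)) = -38*(13 + (6 + (2 - 2)**2 - 3*(2 - 2))) = -38*(13 + (6 + 0**2 - 3*0)) = -38*(13 + (6 + 0 + 0)) = -38*(13 + 6) = -38*19 = -722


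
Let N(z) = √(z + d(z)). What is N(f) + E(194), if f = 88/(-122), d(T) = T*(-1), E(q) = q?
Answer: 194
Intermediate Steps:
d(T) = -T
f = -44/61 (f = 88*(-1/122) = -44/61 ≈ -0.72131)
N(z) = 0 (N(z) = √(z - z) = √0 = 0)
N(f) + E(194) = 0 + 194 = 194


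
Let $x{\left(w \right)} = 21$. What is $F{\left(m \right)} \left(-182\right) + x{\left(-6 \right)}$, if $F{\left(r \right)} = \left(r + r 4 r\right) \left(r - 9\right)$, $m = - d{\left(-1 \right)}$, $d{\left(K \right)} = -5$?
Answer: $76461$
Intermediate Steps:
$m = 5$ ($m = \left(-1\right) \left(-5\right) = 5$)
$F{\left(r \right)} = \left(-9 + r\right) \left(r + 4 r^{2}\right)$ ($F{\left(r \right)} = \left(r + 4 r r\right) \left(-9 + r\right) = \left(r + 4 r^{2}\right) \left(-9 + r\right) = \left(-9 + r\right) \left(r + 4 r^{2}\right)$)
$F{\left(m \right)} \left(-182\right) + x{\left(-6 \right)} = 5 \left(-9 - 175 + 4 \cdot 5^{2}\right) \left(-182\right) + 21 = 5 \left(-9 - 175 + 4 \cdot 25\right) \left(-182\right) + 21 = 5 \left(-9 - 175 + 100\right) \left(-182\right) + 21 = 5 \left(-84\right) \left(-182\right) + 21 = \left(-420\right) \left(-182\right) + 21 = 76440 + 21 = 76461$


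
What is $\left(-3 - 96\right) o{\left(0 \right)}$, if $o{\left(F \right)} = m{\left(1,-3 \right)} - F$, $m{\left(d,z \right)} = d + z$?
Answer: $198$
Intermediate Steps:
$o{\left(F \right)} = -2 - F$ ($o{\left(F \right)} = \left(1 - 3\right) - F = -2 - F$)
$\left(-3 - 96\right) o{\left(0 \right)} = \left(-3 - 96\right) \left(-2 - 0\right) = - 99 \left(-2 + 0\right) = \left(-99\right) \left(-2\right) = 198$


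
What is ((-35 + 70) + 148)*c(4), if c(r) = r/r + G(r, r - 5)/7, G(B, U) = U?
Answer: 1098/7 ≈ 156.86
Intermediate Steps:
c(r) = 2/7 + r/7 (c(r) = r/r + (r - 5)/7 = 1 + (-5 + r)*(1/7) = 1 + (-5/7 + r/7) = 2/7 + r/7)
((-35 + 70) + 148)*c(4) = ((-35 + 70) + 148)*(2/7 + (1/7)*4) = (35 + 148)*(2/7 + 4/7) = 183*(6/7) = 1098/7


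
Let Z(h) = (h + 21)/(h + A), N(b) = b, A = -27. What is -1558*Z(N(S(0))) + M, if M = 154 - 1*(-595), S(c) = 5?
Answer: 28493/11 ≈ 2590.3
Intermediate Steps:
M = 749 (M = 154 + 595 = 749)
Z(h) = (21 + h)/(-27 + h) (Z(h) = (h + 21)/(h - 27) = (21 + h)/(-27 + h))
-1558*Z(N(S(0))) + M = -1558*(21 + 5)/(-27 + 5) + 749 = -1558*26/(-22) + 749 = -(-779)*26/11 + 749 = -1558*(-13/11) + 749 = 20254/11 + 749 = 28493/11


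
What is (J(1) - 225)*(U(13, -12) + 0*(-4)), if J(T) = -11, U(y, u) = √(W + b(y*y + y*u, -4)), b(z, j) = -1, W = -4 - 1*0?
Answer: -236*I*√5 ≈ -527.71*I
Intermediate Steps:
W = -4 (W = -4 + 0 = -4)
U(y, u) = I*√5 (U(y, u) = √(-4 - 1) = √(-5) = I*√5)
(J(1) - 225)*(U(13, -12) + 0*(-4)) = (-11 - 225)*(I*√5 + 0*(-4)) = -236*(I*√5 + 0) = -236*I*√5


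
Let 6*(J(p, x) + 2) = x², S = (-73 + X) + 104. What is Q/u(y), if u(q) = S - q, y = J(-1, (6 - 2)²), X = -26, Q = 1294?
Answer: -3882/107 ≈ -36.280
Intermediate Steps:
S = 5 (S = (-73 - 26) + 104 = -99 + 104 = 5)
J(p, x) = -2 + x²/6
y = 122/3 (y = -2 + ((6 - 2)²)²/6 = -2 + (4²)²/6 = -2 + (⅙)*16² = -2 + (⅙)*256 = -2 + 128/3 = 122/3 ≈ 40.667)
u(q) = 5 - q
Q/u(y) = 1294/(5 - 1*122/3) = 1294/(5 - 122/3) = 1294/(-107/3) = 1294*(-3/107) = -3882/107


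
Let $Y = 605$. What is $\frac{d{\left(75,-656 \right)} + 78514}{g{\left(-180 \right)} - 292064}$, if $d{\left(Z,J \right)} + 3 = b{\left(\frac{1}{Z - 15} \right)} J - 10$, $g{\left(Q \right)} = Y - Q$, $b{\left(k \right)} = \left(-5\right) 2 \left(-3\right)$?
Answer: $- \frac{19607}{97093} \approx -0.20194$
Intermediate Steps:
$b{\left(k \right)} = 30$ ($b{\left(k \right)} = \left(-10\right) \left(-3\right) = 30$)
$g{\left(Q \right)} = 605 - Q$
$d{\left(Z,J \right)} = -13 + 30 J$ ($d{\left(Z,J \right)} = -3 + \left(30 J - 10\right) = -3 + \left(-10 + 30 J\right) = -13 + 30 J$)
$\frac{d{\left(75,-656 \right)} + 78514}{g{\left(-180 \right)} - 292064} = \frac{\left(-13 + 30 \left(-656\right)\right) + 78514}{\left(605 - -180\right) - 292064} = \frac{\left(-13 - 19680\right) + 78514}{\left(605 + 180\right) - 292064} = \frac{-19693 + 78514}{785 - 292064} = \frac{58821}{-291279} = 58821 \left(- \frac{1}{291279}\right) = - \frac{19607}{97093}$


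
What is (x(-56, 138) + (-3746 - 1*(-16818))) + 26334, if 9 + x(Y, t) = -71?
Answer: 39326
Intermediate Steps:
x(Y, t) = -80 (x(Y, t) = -9 - 71 = -80)
(x(-56, 138) + (-3746 - 1*(-16818))) + 26334 = (-80 + (-3746 - 1*(-16818))) + 26334 = (-80 + (-3746 + 16818)) + 26334 = (-80 + 13072) + 26334 = 12992 + 26334 = 39326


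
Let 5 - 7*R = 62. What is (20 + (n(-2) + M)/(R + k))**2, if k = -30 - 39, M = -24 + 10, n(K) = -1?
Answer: 528529/1296 ≈ 407.82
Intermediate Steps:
R = -57/7 (R = 5/7 - 1/7*62 = 5/7 - 62/7 = -57/7 ≈ -8.1429)
M = -14
k = -69
(20 + (n(-2) + M)/(R + k))**2 = (20 + (-1 - 14)/(-57/7 - 69))**2 = (20 - 15/(-540/7))**2 = (20 - 15*(-7/540))**2 = (20 + 7/36)**2 = (727/36)**2 = 528529/1296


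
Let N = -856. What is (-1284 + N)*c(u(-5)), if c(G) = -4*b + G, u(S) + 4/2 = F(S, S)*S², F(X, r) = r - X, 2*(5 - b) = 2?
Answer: 38520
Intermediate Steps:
b = 4 (b = 5 - ½*2 = 5 - 1 = 4)
u(S) = -2 (u(S) = -2 + (S - S)*S² = -2 + 0*S² = -2 + 0 = -2)
c(G) = -16 + G (c(G) = -4*4 + G = -16 + G)
(-1284 + N)*c(u(-5)) = (-1284 - 856)*(-16 - 2) = -2140*(-18) = 38520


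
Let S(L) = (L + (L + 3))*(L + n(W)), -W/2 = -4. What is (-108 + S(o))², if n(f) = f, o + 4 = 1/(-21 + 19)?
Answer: 16641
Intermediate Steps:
W = 8 (W = -2*(-4) = 8)
o = -9/2 (o = -4 + 1/(-21 + 19) = -4 + 1/(-2) = -4 - ½ = -9/2 ≈ -4.5000)
S(L) = (3 + 2*L)*(8 + L) (S(L) = (L + (L + 3))*(L + 8) = (L + (3 + L))*(8 + L) = (3 + 2*L)*(8 + L))
(-108 + S(o))² = (-108 + (24 + 2*(-9/2)² + 19*(-9/2)))² = (-108 + (24 + 2*(81/4) - 171/2))² = (-108 + (24 + 81/2 - 171/2))² = (-108 - 21)² = (-129)² = 16641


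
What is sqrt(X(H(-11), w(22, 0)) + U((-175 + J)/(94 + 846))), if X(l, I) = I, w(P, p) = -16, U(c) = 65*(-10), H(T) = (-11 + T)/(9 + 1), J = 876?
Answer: 3*I*sqrt(74) ≈ 25.807*I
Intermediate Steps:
H(T) = -11/10 + T/10 (H(T) = (-11 + T)/10 = (-11 + T)*(1/10) = -11/10 + T/10)
U(c) = -650
sqrt(X(H(-11), w(22, 0)) + U((-175 + J)/(94 + 846))) = sqrt(-16 - 650) = sqrt(-666) = 3*I*sqrt(74)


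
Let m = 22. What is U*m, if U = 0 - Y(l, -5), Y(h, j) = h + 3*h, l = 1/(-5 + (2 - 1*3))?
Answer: 44/3 ≈ 14.667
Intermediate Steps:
l = -⅙ (l = 1/(-5 + (2 - 3)) = 1/(-5 - 1) = 1/(-6) = -⅙ ≈ -0.16667)
Y(h, j) = 4*h
U = ⅔ (U = 0 - 4*(-1)/6 = 0 - 1*(-⅔) = 0 + ⅔ = ⅔ ≈ 0.66667)
U*m = (⅔)*22 = 44/3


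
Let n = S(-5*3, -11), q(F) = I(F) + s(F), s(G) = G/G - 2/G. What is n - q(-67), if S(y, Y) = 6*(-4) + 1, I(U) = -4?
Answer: -1342/67 ≈ -20.030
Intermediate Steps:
s(G) = 1 - 2/G
q(F) = -4 + (-2 + F)/F
S(y, Y) = -23 (S(y, Y) = -24 + 1 = -23)
n = -23
n - q(-67) = -23 - (-3 - 2/(-67)) = -23 - (-3 - 2*(-1/67)) = -23 - (-3 + 2/67) = -23 - 1*(-199/67) = -23 + 199/67 = -1342/67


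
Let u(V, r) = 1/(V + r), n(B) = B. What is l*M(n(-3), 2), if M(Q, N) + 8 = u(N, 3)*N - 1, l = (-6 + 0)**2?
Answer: -1548/5 ≈ -309.60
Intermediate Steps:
l = 36 (l = (-6)**2 = 36)
M(Q, N) = -9 + N/(3 + N) (M(Q, N) = -8 + (N/(N + 3) - 1) = -8 + (N/(3 + N) - 1) = -8 + (-1 + N/(3 + N)) = -9 + N/(3 + N))
l*M(n(-3), 2) = 36*((-27 - 8*2)/(3 + 2)) = 36*((-27 - 16)/5) = 36*((1/5)*(-43)) = 36*(-43/5) = -1548/5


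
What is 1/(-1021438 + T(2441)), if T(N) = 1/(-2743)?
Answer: -2743/2801804435 ≈ -9.7901e-7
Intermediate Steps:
T(N) = -1/2743
1/(-1021438 + T(2441)) = 1/(-1021438 - 1/2743) = 1/(-2801804435/2743) = -2743/2801804435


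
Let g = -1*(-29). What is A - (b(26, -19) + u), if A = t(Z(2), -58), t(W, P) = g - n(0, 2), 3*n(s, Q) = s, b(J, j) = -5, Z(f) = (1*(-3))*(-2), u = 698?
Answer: -664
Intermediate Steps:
Z(f) = 6 (Z(f) = -3*(-2) = 6)
n(s, Q) = s/3
g = 29
t(W, P) = 29 (t(W, P) = 29 - 0/3 = 29 - 1*0 = 29 + 0 = 29)
A = 29
A - (b(26, -19) + u) = 29 - (-5 + 698) = 29 - 1*693 = 29 - 693 = -664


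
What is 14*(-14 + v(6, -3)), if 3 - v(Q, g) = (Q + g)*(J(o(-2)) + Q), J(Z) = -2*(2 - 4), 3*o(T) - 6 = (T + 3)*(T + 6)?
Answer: -574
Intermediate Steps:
o(T) = 2 + (3 + T)*(6 + T)/3 (o(T) = 2 + ((T + 3)*(T + 6))/3 = 2 + ((3 + T)*(6 + T))/3 = 2 + (3 + T)*(6 + T)/3)
J(Z) = 4 (J(Z) = -2*(-2) = 4)
v(Q, g) = 3 - (4 + Q)*(Q + g) (v(Q, g) = 3 - (Q + g)*(4 + Q) = 3 - (4 + Q)*(Q + g))
14*(-14 + v(6, -3)) = 14*(-14 + (3 - 1*6² - 4*6 - 4*(-3) - 1*6*(-3))) = 14*(-14 + (3 - 1*36 - 24 + 12 + 18)) = 14*(-14 + (3 - 36 - 24 + 12 + 18)) = 14*(-14 - 27) = 14*(-41) = -574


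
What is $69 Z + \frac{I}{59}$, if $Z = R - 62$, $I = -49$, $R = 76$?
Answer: $\frac{56945}{59} \approx 965.17$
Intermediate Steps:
$Z = 14$ ($Z = 76 - 62 = 14$)
$69 Z + \frac{I}{59} = 69 \cdot 14 - \frac{49}{59} = 966 - \frac{49}{59} = \frac{56945}{59}$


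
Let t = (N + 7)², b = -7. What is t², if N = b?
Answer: 0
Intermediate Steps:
N = -7
t = 0 (t = (-7 + 7)² = 0² = 0)
t² = 0² = 0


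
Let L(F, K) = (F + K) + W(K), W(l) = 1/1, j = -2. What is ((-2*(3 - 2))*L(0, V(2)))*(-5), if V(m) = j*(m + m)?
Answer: -70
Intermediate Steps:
V(m) = -4*m (V(m) = -2*(m + m) = -4*m)
W(l) = 1
L(F, K) = 1 + F + K (L(F, K) = (F + K) + 1 = 1 + F + K)
((-2*(3 - 2))*L(0, V(2)))*(-5) = ((-2*(3 - 2))*(1 + 0 - 4*2))*(-5) = ((-2*1)*(1 + 0 - 8))*(-5) = -2*(-7)*(-5) = 14*(-5) = -70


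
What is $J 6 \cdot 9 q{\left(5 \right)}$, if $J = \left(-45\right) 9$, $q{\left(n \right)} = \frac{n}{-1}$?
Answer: $109350$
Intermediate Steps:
$q{\left(n \right)} = - n$ ($q{\left(n \right)} = n \left(-1\right) = - n$)
$J = -405$
$J 6 \cdot 9 q{\left(5 \right)} = - 405 \cdot 6 \cdot 9 \left(\left(-1\right) 5\right) = - 405 \cdot 54 \left(-5\right) = \left(-405\right) \left(-270\right) = 109350$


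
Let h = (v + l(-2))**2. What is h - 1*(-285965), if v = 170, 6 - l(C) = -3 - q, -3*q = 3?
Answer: 317649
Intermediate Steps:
q = -1 (q = -1/3*3 = -1)
l(C) = 8 (l(C) = 6 - (-3 - 1*(-1)) = 6 - (-3 + 1) = 6 - 1*(-2) = 6 + 2 = 8)
h = 31684 (h = (170 + 8)**2 = 178**2 = 31684)
h - 1*(-285965) = 31684 - 1*(-285965) = 31684 + 285965 = 317649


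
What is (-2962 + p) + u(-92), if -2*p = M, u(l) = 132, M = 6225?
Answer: -11885/2 ≈ -5942.5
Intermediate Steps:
p = -6225/2 (p = -1/2*6225 = -6225/2 ≈ -3112.5)
(-2962 + p) + u(-92) = (-2962 - 6225/2) + 132 = -12149/2 + 132 = -11885/2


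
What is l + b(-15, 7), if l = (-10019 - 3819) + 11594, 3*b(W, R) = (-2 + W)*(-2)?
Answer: -6698/3 ≈ -2232.7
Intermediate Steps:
b(W, R) = 4/3 - 2*W/3 (b(W, R) = ((-2 + W)*(-2))/3 = (4 - 2*W)/3 = 4/3 - 2*W/3)
l = -2244 (l = -13838 + 11594 = -2244)
l + b(-15, 7) = -2244 + (4/3 - 2/3*(-15)) = -2244 + (4/3 + 10) = -2244 + 34/3 = -6698/3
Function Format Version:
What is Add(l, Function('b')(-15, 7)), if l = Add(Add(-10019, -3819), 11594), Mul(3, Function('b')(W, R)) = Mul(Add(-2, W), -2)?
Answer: Rational(-6698, 3) ≈ -2232.7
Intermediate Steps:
Function('b')(W, R) = Add(Rational(4, 3), Mul(Rational(-2, 3), W)) (Function('b')(W, R) = Mul(Rational(1, 3), Mul(Add(-2, W), -2)) = Mul(Rational(1, 3), Add(4, Mul(-2, W))) = Add(Rational(4, 3), Mul(Rational(-2, 3), W)))
l = -2244 (l = Add(-13838, 11594) = -2244)
Add(l, Function('b')(-15, 7)) = Add(-2244, Add(Rational(4, 3), Mul(Rational(-2, 3), -15))) = Add(-2244, Add(Rational(4, 3), 10)) = Add(-2244, Rational(34, 3)) = Rational(-6698, 3)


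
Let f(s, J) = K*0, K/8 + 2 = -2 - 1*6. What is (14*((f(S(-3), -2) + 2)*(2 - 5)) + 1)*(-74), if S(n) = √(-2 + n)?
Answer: 6142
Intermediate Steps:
K = -80 (K = -16 + 8*(-2 - 1*6) = -16 + 8*(-2 - 6) = -16 + 8*(-8) = -16 - 64 = -80)
f(s, J) = 0 (f(s, J) = -80*0 = 0)
(14*((f(S(-3), -2) + 2)*(2 - 5)) + 1)*(-74) = (14*((0 + 2)*(2 - 5)) + 1)*(-74) = (14*(2*(-3)) + 1)*(-74) = (14*(-6) + 1)*(-74) = (-84 + 1)*(-74) = -83*(-74) = 6142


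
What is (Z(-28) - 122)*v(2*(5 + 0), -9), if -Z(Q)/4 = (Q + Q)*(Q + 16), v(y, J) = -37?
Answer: 103970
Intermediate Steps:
Z(Q) = -8*Q*(16 + Q) (Z(Q) = -4*(Q + Q)*(Q + 16) = -4*2*Q*(16 + Q) = -8*Q*(16 + Q))
(Z(-28) - 122)*v(2*(5 + 0), -9) = (-8*(-28)*(16 - 28) - 122)*(-37) = (-8*(-28)*(-12) - 122)*(-37) = (-2688 - 122)*(-37) = -2810*(-37) = 103970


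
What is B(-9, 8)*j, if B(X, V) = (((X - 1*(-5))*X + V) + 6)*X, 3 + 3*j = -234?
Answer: 35550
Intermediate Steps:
j = -79 (j = -1 + (1/3)*(-234) = -1 - 78 = -79)
B(X, V) = X*(6 + V + X*(5 + X)) (B(X, V) = (((X + 5)*X + V) + 6)*X = (((5 + X)*X + V) + 6)*X = ((X*(5 + X) + V) + 6)*X = ((V + X*(5 + X)) + 6)*X = (6 + V + X*(5 + X))*X = X*(6 + V + X*(5 + X)))
B(-9, 8)*j = -9*(6 + 8 + (-9)**2 + 5*(-9))*(-79) = -9*(6 + 8 + 81 - 45)*(-79) = -9*50*(-79) = -450*(-79) = 35550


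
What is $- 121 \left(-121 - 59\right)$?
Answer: $21780$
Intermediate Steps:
$- 121 \left(-121 - 59\right) = \left(-121\right) \left(-180\right) = 21780$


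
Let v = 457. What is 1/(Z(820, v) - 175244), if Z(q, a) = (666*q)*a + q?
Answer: 1/249402416 ≈ 4.0096e-9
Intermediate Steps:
Z(q, a) = q + 666*a*q (Z(q, a) = 666*a*q + q = q + 666*a*q)
1/(Z(820, v) - 175244) = 1/(820*(1 + 666*457) - 175244) = 1/(820*(1 + 304362) - 175244) = 1/(820*304363 - 175244) = 1/(249577660 - 175244) = 1/249402416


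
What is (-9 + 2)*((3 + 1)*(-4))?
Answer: 112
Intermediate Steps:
(-9 + 2)*((3 + 1)*(-4)) = -28*(-4) = -7*(-16) = 112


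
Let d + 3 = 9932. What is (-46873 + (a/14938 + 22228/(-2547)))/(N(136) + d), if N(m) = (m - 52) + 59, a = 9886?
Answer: -445921981075/95802562548 ≈ -4.6546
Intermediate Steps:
d = 9929 (d = -3 + 9932 = 9929)
N(m) = 7 + m (N(m) = (-52 + m) + 59 = 7 + m)
(-46873 + (a/14938 + 22228/(-2547)))/(N(136) + d) = (-46873 + (9886/14938 + 22228/(-2547)))/((7 + 136) + 9929) = (-46873 + (9886*(1/14938) + 22228*(-1/2547)))/(143 + 9929) = (-46873 + (4943/7469 - 22228/2547))/10072 = (-46873 - 153431111/19023543)*(1/10072) = -891843962150/19023543*1/10072 = -445921981075/95802562548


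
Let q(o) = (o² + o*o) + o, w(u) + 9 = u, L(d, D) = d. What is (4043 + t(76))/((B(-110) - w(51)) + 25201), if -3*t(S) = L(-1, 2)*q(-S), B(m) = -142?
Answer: 23605/75051 ≈ 0.31452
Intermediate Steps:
w(u) = -9 + u
q(o) = o + 2*o² (q(o) = (o² + o²) + o = 2*o² + o = o + 2*o²)
t(S) = -S*(1 - 2*S)/3 (t(S) = -(-1)*(-S)*(1 + 2*(-S))/3 = -(-1)*(-S)*(1 - 2*S)/3 = -(-1)*(-S*(1 - 2*S))/3 = -S*(1 - 2*S)/3)
(4043 + t(76))/((B(-110) - w(51)) + 25201) = (4043 + (⅓)*76*(-1 + 2*76))/((-142 - (-9 + 51)) + 25201) = (4043 + (⅓)*76*(-1 + 152))/((-142 - 1*42) + 25201) = (4043 + (⅓)*76*151)/((-142 - 42) + 25201) = (4043 + 11476/3)/(-184 + 25201) = (23605/3)/25017 = (23605/3)*(1/25017) = 23605/75051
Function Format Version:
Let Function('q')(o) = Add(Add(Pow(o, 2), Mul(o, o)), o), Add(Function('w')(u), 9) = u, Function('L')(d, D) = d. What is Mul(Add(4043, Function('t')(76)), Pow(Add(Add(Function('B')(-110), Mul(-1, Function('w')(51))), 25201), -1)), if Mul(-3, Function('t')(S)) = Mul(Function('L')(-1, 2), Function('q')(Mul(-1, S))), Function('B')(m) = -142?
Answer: Rational(23605, 75051) ≈ 0.31452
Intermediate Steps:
Function('w')(u) = Add(-9, u)
Function('q')(o) = Add(o, Mul(2, Pow(o, 2))) (Function('q')(o) = Add(Add(Pow(o, 2), Pow(o, 2)), o) = Add(Mul(2, Pow(o, 2)), o) = Add(o, Mul(2, Pow(o, 2))))
Function('t')(S) = Mul(Rational(-1, 3), S, Add(1, Mul(-2, S))) (Function('t')(S) = Mul(Rational(-1, 3), Mul(-1, Mul(Mul(-1, S), Add(1, Mul(2, Mul(-1, S)))))) = Mul(Rational(-1, 3), Mul(-1, Mul(Mul(-1, S), Add(1, Mul(-2, S))))) = Mul(Rational(-1, 3), Mul(-1, Mul(-1, S, Add(1, Mul(-2, S))))) = Mul(Rational(-1, 3), Mul(S, Add(1, Mul(-2, S)))) = Mul(Rational(-1, 3), S, Add(1, Mul(-2, S))))
Mul(Add(4043, Function('t')(76)), Pow(Add(Add(Function('B')(-110), Mul(-1, Function('w')(51))), 25201), -1)) = Mul(Add(4043, Mul(Rational(1, 3), 76, Add(-1, Mul(2, 76)))), Pow(Add(Add(-142, Mul(-1, Add(-9, 51))), 25201), -1)) = Mul(Add(4043, Mul(Rational(1, 3), 76, Add(-1, 152))), Pow(Add(Add(-142, Mul(-1, 42)), 25201), -1)) = Mul(Add(4043, Mul(Rational(1, 3), 76, 151)), Pow(Add(Add(-142, -42), 25201), -1)) = Mul(Add(4043, Rational(11476, 3)), Pow(Add(-184, 25201), -1)) = Mul(Rational(23605, 3), Pow(25017, -1)) = Mul(Rational(23605, 3), Rational(1, 25017)) = Rational(23605, 75051)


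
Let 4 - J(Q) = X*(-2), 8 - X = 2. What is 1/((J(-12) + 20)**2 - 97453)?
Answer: -1/96157 ≈ -1.0400e-5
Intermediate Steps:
X = 6 (X = 8 - 1*2 = 8 - 2 = 6)
J(Q) = 16 (J(Q) = 4 - 6*(-2) = 4 - 1*(-12) = 4 + 12 = 16)
1/((J(-12) + 20)**2 - 97453) = 1/((16 + 20)**2 - 97453) = 1/(36**2 - 97453) = 1/(1296 - 97453) = 1/(-96157) = -1/96157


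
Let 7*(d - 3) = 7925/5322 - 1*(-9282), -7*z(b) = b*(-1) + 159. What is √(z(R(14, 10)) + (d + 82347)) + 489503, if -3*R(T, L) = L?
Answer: 489503 + √116098726628514/37254 ≈ 4.8979e+5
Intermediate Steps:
R(T, L) = -L/3
z(b) = -159/7 + b/7 (z(b) = -(b*(-1) + 159)/7 = -(-b + 159)/7 = -(159 - b)/7 = -159/7 + b/7)
d = 49518491/37254 (d = 3 + (7925/5322 - 1*(-9282))/7 = 3 + (7925*(1/5322) + 9282)/7 = 3 + (7925/5322 + 9282)/7 = 3 + (⅐)*(49406729/5322) = 3 + 49406729/37254 = 49518491/37254 ≈ 1329.2)
√(z(R(14, 10)) + (d + 82347)) + 489503 = √((-159/7 + (-⅓*10)/7) + (49518491/37254 + 82347)) + 489503 = √((-159/7 + (⅐)*(-10/3)) + 3117273629/37254) + 489503 = √((-159/7 - 10/21) + 3117273629/37254) + 489503 = √(-487/21 + 3117273629/37254) + 489503 = √(3116409691/37254) + 489503 = √116098726628514/37254 + 489503 = 489503 + √116098726628514/37254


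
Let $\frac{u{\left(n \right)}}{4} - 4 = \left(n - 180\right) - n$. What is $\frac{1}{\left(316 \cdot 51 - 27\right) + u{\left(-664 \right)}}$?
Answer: $\frac{1}{15385} \approx 6.4998 \cdot 10^{-5}$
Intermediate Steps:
$u{\left(n \right)} = -704$ ($u{\left(n \right)} = 16 + 4 \left(\left(n - 180\right) - n\right) = 16 + 4 \left(\left(-180 + n\right) - n\right) = 16 + 4 \left(-180\right) = 16 - 720 = -704$)
$\frac{1}{\left(316 \cdot 51 - 27\right) + u{\left(-664 \right)}} = \frac{1}{\left(316 \cdot 51 - 27\right) - 704} = \frac{1}{\left(16116 - 27\right) - 704} = \frac{1}{16089 - 704} = \frac{1}{15385}$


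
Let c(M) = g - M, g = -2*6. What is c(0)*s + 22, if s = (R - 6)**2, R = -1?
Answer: -566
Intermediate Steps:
s = 49 (s = (-1 - 6)**2 = (-7)**2 = 49)
g = -12
c(M) = -12 - M
c(0)*s + 22 = (-12 - 1*0)*49 + 22 = (-12 + 0)*49 + 22 = -12*49 + 22 = -588 + 22 = -566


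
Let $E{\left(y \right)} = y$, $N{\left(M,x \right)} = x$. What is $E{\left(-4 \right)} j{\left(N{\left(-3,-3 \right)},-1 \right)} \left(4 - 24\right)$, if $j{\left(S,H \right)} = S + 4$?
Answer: $80$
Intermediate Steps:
$j{\left(S,H \right)} = 4 + S$
$E{\left(-4 \right)} j{\left(N{\left(-3,-3 \right)},-1 \right)} \left(4 - 24\right) = - 4 \left(4 - 3\right) \left(4 - 24\right) = \left(-4\right) 1 \left(4 - 24\right) = \left(-4\right) \left(-20\right) = 80$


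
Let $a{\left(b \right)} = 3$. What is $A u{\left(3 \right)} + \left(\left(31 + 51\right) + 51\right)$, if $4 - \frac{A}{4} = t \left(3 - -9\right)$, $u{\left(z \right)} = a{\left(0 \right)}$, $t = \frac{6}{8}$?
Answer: $73$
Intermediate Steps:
$t = \frac{3}{4}$ ($t = 6 \cdot \frac{1}{8} = \frac{3}{4} \approx 0.75$)
$u{\left(z \right)} = 3$
$A = -20$ ($A = 16 - 4 \frac{3 \left(3 - -9\right)}{4} = 16 - 4 \frac{3 \left(3 + 9\right)}{4} = 16 - 4 \cdot \frac{3}{4} \cdot 12 = 16 - 36 = -20$)
$A u{\left(3 \right)} + \left(\left(31 + 51\right) + 51\right) = \left(-20\right) 3 + \left(\left(31 + 51\right) + 51\right) = -60 + \left(82 + 51\right) = -60 + 133 = 73$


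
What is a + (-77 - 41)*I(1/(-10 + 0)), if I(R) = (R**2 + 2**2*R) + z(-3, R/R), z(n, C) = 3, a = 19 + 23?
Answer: -13299/50 ≈ -265.98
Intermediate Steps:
a = 42
I(R) = 3 + R**2 + 4*R (I(R) = (R**2 + 2**2*R) + 3 = (R**2 + 4*R) + 3 = 3 + R**2 + 4*R)
a + (-77 - 41)*I(1/(-10 + 0)) = 42 + (-77 - 41)*(3 + (1/(-10 + 0))**2 + 4/(-10 + 0)) = 42 - 118*(3 + (1/(-10))**2 + 4/(-10)) = 42 - 118*(3 + (-1/10)**2 + 4*(-1/10)) = 42 - 118*(3 + 1/100 - 2/5) = 42 - 118*261/100 = 42 - 15399/50 = -13299/50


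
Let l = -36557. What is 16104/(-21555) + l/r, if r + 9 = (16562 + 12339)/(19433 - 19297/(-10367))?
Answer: 10582668100899584/2175207312585 ≈ 4865.1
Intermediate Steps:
r = -1513714205/201481208 (r = -9 + (16562 + 12339)/(19433 - 19297/(-10367)) = -9 + 28901/(19433 - 19297*(-1/10367)) = -9 + 28901/(19433 + 19297/10367) = -9 + 28901/(201481208/10367) = -9 + 28901*(10367/201481208) = -9 + 299616667/201481208 = -1513714205/201481208 ≈ -7.5129)
16104/(-21555) + l/r = 16104/(-21555) - 36557/(-1513714205/201481208) = 16104*(-1/21555) - 36557*(-201481208/1513714205) = -5368/7185 + 7365548520856/1513714205 = 10582668100899584/2175207312585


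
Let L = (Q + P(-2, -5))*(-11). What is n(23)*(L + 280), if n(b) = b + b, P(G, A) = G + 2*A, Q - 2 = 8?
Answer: 13892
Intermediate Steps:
Q = 10 (Q = 2 + 8 = 10)
L = 22 (L = (10 + (-2 + 2*(-5)))*(-11) = (10 + (-2 - 10))*(-11) = (10 - 12)*(-11) = -2*(-11) = 22)
n(b) = 2*b
n(23)*(L + 280) = (2*23)*(22 + 280) = 46*302 = 13892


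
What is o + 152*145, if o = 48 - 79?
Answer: 22009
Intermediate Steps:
o = -31
o + 152*145 = -31 + 152*145 = -31 + 22040 = 22009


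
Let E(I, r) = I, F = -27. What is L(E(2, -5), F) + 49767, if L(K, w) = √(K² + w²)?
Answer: 49767 + √733 ≈ 49794.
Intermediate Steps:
L(E(2, -5), F) + 49767 = √(2² + (-27)²) + 49767 = √(4 + 729) + 49767 = √733 + 49767 = 49767 + √733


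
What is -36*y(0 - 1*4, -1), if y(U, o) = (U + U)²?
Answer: -2304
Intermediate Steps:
y(U, o) = 4*U² (y(U, o) = (2*U)² = 4*U²)
-36*y(0 - 1*4, -1) = -144*(0 - 1*4)² = -144*(0 - 4)² = -144*(-4)² = -144*16 = -36*64 = -2304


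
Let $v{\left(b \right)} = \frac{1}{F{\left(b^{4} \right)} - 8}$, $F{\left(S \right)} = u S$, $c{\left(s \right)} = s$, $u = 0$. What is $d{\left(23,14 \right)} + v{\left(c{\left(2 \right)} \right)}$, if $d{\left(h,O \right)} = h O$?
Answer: $\frac{2575}{8} \approx 321.88$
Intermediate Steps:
$F{\left(S \right)} = 0$ ($F{\left(S \right)} = 0 S = 0$)
$v{\left(b \right)} = - \frac{1}{8}$ ($v{\left(b \right)} = \frac{1}{0 - 8} = \frac{1}{-8} = - \frac{1}{8}$)
$d{\left(h,O \right)} = O h$
$d{\left(23,14 \right)} + v{\left(c{\left(2 \right)} \right)} = 14 \cdot 23 - \frac{1}{8} = 322 - \frac{1}{8} = \frac{2575}{8}$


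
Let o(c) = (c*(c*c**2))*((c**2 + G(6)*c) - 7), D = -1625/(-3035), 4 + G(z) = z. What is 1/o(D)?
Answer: -50018670786022849/23194298846875000 ≈ -2.1565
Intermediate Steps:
G(z) = -4 + z
D = 325/607 (D = -1625*(-1/3035) = 325/607 ≈ 0.53542)
o(c) = c**4*(-7 + c**2 + 2*c) (o(c) = (c*(c*c**2))*((c**2 + (-4 + 6)*c) - 7) = (c*c**3)*((c**2 + 2*c) - 7) = c**4*(-7 + c**2 + 2*c))
1/o(D) = 1/((325/607)**4*(-7 + (325/607)**2 + 2*(325/607))) = 1/(11156640625*(-7 + 105625/368449 + 650/607)/135754665601) = 1/((11156640625/135754665601)*(-2078968/368449)) = 1/(-23194298846875000/50018670786022849) = -50018670786022849/23194298846875000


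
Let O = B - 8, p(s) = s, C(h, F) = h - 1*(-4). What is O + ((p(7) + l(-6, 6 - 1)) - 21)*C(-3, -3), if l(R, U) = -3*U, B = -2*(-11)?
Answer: -15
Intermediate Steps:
C(h, F) = 4 + h (C(h, F) = h + 4 = 4 + h)
B = 22
O = 14 (O = 22 - 8 = 14)
O + ((p(7) + l(-6, 6 - 1)) - 21)*C(-3, -3) = 14 + ((7 - 3*(6 - 1)) - 21)*(4 - 3) = 14 + ((7 - 3*5) - 21)*1 = 14 + ((7 - 15) - 21)*1 = 14 + (-8 - 21)*1 = 14 - 29*1 = 14 - 29 = -15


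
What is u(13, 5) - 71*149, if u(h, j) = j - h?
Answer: -10587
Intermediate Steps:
u(13, 5) - 71*149 = (5 - 1*13) - 71*149 = (5 - 13) - 10579 = -8 - 10579 = -10587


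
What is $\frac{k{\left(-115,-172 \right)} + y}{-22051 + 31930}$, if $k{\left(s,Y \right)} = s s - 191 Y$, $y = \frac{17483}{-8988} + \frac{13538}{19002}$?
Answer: $\frac{1311546531955}{281205695484} \approx 4.664$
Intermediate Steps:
$y = - \frac{35088737}{28464996}$ ($y = 17483 \left(- \frac{1}{8988}\right) + 13538 \cdot \frac{1}{19002} = - \frac{17483}{8988} + \frac{6769}{9501} = - \frac{35088737}{28464996} \approx -1.2327$)
$k{\left(s,Y \right)} = s^{2} - 191 Y$
$\frac{k{\left(-115,-172 \right)} + y}{-22051 + 31930} = \frac{\left(\left(-115\right)^{2} - -32852\right) - \frac{35088737}{28464996}}{-22051 + 31930} = \frac{\left(13225 + 32852\right) - \frac{35088737}{28464996}}{9879} = \left(46077 - \frac{35088737}{28464996}\right) \frac{1}{9879} = \frac{1311546531955}{28464996} \cdot \frac{1}{9879} = \frac{1311546531955}{281205695484}$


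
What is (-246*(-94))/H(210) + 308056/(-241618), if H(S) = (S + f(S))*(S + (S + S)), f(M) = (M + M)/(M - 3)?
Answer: -34080643011/30930124225 ≈ -1.1019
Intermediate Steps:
f(M) = 2*M/(-3 + M) (f(M) = (2*M)/(-3 + M) = 2*M/(-3 + M))
H(S) = 3*S*(S + 2*S/(-3 + S)) (H(S) = (S + 2*S/(-3 + S))*(S + (S + S)) = (S + 2*S/(-3 + S))*(S + 2*S) = (S + 2*S/(-3 + S))*(3*S) = 3*S*(S + 2*S/(-3 + S)))
(-246*(-94))/H(210) + 308056/(-241618) = (-246*(-94))/((3*210**2*(-1 + 210)/(-3 + 210))) + 308056/(-241618) = 23124/((3*44100*209/207)) + 308056*(-1/241618) = 23124/((3*44100*(1/207)*209)) - 154028/120809 = 23124/(3072300/23) - 154028/120809 = 23124*(23/3072300) - 154028/120809 = 44321/256025 - 154028/120809 = -34080643011/30930124225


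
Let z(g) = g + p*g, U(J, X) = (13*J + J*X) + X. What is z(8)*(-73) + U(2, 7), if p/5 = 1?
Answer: -3457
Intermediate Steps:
p = 5 (p = 5*1 = 5)
U(J, X) = X + 13*J + J*X
z(g) = 6*g (z(g) = g + 5*g = 6*g)
z(8)*(-73) + U(2, 7) = (6*8)*(-73) + (7 + 13*2 + 2*7) = 48*(-73) + (7 + 26 + 14) = -3504 + 47 = -3457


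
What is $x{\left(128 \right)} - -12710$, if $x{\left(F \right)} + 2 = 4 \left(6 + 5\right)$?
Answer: $12752$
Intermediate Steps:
$x{\left(F \right)} = 42$ ($x{\left(F \right)} = -2 + 4 \left(6 + 5\right) = -2 + 4 \cdot 11 = -2 + 44 = 42$)
$x{\left(128 \right)} - -12710 = 42 - -12710 = 42 + 12710 = 12752$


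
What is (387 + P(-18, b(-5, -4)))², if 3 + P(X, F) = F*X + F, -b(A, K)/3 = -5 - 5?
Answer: 15876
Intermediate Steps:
b(A, K) = 30 (b(A, K) = -3*(-5 - 5) = -3*(-10) = 30)
P(X, F) = -3 + F + F*X (P(X, F) = -3 + (F*X + F) = -3 + (F + F*X) = -3 + F + F*X)
(387 + P(-18, b(-5, -4)))² = (387 + (-3 + 30 + 30*(-18)))² = (387 + (-3 + 30 - 540))² = (387 - 513)² = (-126)² = 15876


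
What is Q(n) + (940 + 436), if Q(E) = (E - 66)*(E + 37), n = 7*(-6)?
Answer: 1916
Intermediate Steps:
n = -42
Q(E) = (-66 + E)*(37 + E)
Q(n) + (940 + 436) = (-2442 + (-42)² - 29*(-42)) + (940 + 436) = (-2442 + 1764 + 1218) + 1376 = 540 + 1376 = 1916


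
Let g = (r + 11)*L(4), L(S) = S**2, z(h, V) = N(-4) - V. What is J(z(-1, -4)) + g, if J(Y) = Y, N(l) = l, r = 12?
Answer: 368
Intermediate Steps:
z(h, V) = -4 - V
g = 368 (g = (12 + 11)*4**2 = 23*16 = 368)
J(z(-1, -4)) + g = (-4 - 1*(-4)) + 368 = (-4 + 4) + 368 = 0 + 368 = 368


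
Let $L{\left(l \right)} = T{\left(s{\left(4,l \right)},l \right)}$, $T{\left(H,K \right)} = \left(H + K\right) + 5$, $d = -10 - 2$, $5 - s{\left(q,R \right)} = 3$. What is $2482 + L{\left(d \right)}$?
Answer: $2477$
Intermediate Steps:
$s{\left(q,R \right)} = 2$ ($s{\left(q,R \right)} = 5 - 3 = 2$)
$d = -12$
$T{\left(H,K \right)} = 5 + H + K$
$L{\left(l \right)} = 7 + l$ ($L{\left(l \right)} = 5 + 2 + l = 7 + l$)
$2482 + L{\left(d \right)} = 2482 + \left(7 - 12\right) = 2482 - 5 = 2477$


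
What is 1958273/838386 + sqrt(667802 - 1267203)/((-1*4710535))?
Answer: 1958273/838386 - I*sqrt(599401)/4710535 ≈ 2.3358 - 0.00016436*I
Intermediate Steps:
1958273/838386 + sqrt(667802 - 1267203)/((-1*4710535)) = 1958273*(1/838386) + sqrt(-599401)/(-4710535) = 1958273/838386 + (I*sqrt(599401))*(-1/4710535) = 1958273/838386 - I*sqrt(599401)/4710535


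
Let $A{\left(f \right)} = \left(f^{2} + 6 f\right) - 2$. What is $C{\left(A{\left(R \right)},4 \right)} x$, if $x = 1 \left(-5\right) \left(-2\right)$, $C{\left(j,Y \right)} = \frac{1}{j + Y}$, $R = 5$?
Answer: $\frac{10}{57} \approx 0.17544$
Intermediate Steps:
$A{\left(f \right)} = -2 + f^{2} + 6 f$
$C{\left(j,Y \right)} = \frac{1}{Y + j}$
$x = 10$ ($x = \left(-5\right) \left(-2\right) = 10$)
$C{\left(A{\left(R \right)},4 \right)} x = \frac{1}{4 + \left(-2 + 5^{2} + 6 \cdot 5\right)} 10 = \frac{1}{4 + \left(-2 + 25 + 30\right)} 10 = \frac{1}{4 + 53} \cdot 10 = \frac{1}{57} \cdot 10 = \frac{10}{57}$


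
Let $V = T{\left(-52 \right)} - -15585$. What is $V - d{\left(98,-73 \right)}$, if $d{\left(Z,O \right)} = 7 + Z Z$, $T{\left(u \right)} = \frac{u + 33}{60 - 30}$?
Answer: $\frac{179201}{30} \approx 5973.4$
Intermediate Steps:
$T{\left(u \right)} = \frac{11}{10} + \frac{u}{30}$ ($T{\left(u \right)} = \frac{33 + u}{30} = \left(33 + u\right) \frac{1}{30} = \frac{11}{10} + \frac{u}{30}$)
$V = \frac{467531}{30}$ ($V = \left(\frac{11}{10} + \frac{1}{30} \left(-52\right)\right) - -15585 = \left(\frac{11}{10} - \frac{26}{15}\right) + 15585 = - \frac{19}{30} + 15585 = \frac{467531}{30} \approx 15584.0$)
$d{\left(Z,O \right)} = 7 + Z^{2}$
$V - d{\left(98,-73 \right)} = \frac{467531}{30} - \left(7 + 98^{2}\right) = \frac{467531}{30} - \left(7 + 9604\right) = \frac{467531}{30} - 9611 = \frac{179201}{30}$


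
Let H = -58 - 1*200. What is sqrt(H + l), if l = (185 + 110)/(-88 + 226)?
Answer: I*sqrt(4872642)/138 ≈ 15.996*I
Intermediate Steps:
l = 295/138 ≈ 2.1377
H = -258 (H = -58 - 200 = -258)
sqrt(H + l) = sqrt(-258 + 295/138) = sqrt(-35309/138) = I*sqrt(4872642)/138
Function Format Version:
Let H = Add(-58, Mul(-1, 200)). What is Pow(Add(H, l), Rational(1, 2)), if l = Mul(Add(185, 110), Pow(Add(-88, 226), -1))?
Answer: Mul(Rational(1, 138), I, Pow(4872642, Rational(1, 2))) ≈ Mul(15.996, I)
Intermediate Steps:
l = Rational(295, 138) (l = Mul(295, Pow(138, -1)) = Mul(295, Rational(1, 138)) = Rational(295, 138) ≈ 2.1377)
H = -258 (H = Add(-58, -200) = -258)
Pow(Add(H, l), Rational(1, 2)) = Pow(Add(-258, Rational(295, 138)), Rational(1, 2)) = Pow(Rational(-35309, 138), Rational(1, 2)) = Mul(Rational(1, 138), I, Pow(4872642, Rational(1, 2)))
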